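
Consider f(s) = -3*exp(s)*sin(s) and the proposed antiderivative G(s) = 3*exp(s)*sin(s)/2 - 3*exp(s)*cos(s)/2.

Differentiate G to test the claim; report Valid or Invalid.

Invalid: d/ds[G] - f = 6*exp(s)*sin(s), which is not 0.

d/ds[G] = 3*exp(s)*sin(s)
d/ds[G] - f(s) = 6*exp(s)*sin(s) != 0.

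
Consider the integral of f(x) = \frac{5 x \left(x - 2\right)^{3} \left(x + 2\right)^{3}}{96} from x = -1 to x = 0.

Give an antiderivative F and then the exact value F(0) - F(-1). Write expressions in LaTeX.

The substitution u = \frac{x^{2}}{4} - 1 works: f is exactly (dF/du)*(du/dx) for that inner function.
F(x) = \frac{5 \left(x - 2\right)^{4} \left(x + 2\right)^{4}}{768} is an antiderivative of f.
Check: d/dx[\frac{5 \left(x - 2\right)^{4} \left(x + 2\right)^{4}}{768}] = \frac{5 x^{7}}{96} - \frac{5 x^{5}}{8} + \frac{5 x^{3}}{2} - \frac{10 x}{3}, which equals f(x).
F(0) = \frac{5}{3}; F(-1) = \frac{135}{256}.
Integral = F(0) - F(-1) = \frac{875}{768}.

Antiderivative: F(x) = \frac{5 \left(x - 2\right)^{4} \left(x + 2\right)^{4}}{768}; value = \frac{875}{768}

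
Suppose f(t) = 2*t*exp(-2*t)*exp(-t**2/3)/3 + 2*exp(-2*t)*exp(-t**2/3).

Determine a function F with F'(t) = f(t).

An antiderivative is F(t) = -exp(-2*t)*exp(-t**2/3).

f matches the chain-rule pattern g'(h)*h' with inner function h(t) = -t**2/3 - 2*t; substituting u = h(t) collapses the integral.
Check: d/dt[-exp(-2*t)*exp(-t**2/3)] = (2*t + 6)*exp(-2*t)*exp(-t**2/3)/3, which equals f(t).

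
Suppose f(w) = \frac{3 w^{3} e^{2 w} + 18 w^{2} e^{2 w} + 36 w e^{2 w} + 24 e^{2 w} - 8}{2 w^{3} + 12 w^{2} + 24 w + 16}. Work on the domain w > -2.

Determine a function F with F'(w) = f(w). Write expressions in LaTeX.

A candidate is checked by its d/dw: the result must match f(w).
Check: d/dw[\frac{3 w^{2} e^{2 w} + 12 w e^{2 w} + 12 e^{2 w} + 8}{4 \left(w + 2\right)^{2}}] = \frac{3 w^{3} e^{2 w} + 18 w^{2} e^{2 w} + 36 w e^{2 w} + 24 e^{2 w} - 8}{2 w^{3} + 12 w^{2} + 24 w + 16} = f(w).

An antiderivative is F(w) = \frac{3 w^{2} e^{2 w} + 12 w e^{2 w} + 12 e^{2 w} + 8}{4 \left(w + 2\right)^{2}}.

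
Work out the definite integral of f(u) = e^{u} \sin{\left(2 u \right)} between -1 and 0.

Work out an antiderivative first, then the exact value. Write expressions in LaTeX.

Since d/du undoes antidifferentiation here, F'(u) = f(u) is required of F(u).
F(u) = - \frac{\left(- \sin{\left(2 u \right)} + 2 \cos{\left(2 u \right)}\right) e^{u}}{5} is an antiderivative of f.
Check: d/du[- \frac{\left(- \sin{\left(2 u \right)} + 2 \cos{\left(2 u \right)}\right) e^{u}}{5}] = e^{u} \sin{\left(2 u \right)} = f(u).
F(0) = - \frac{2}{5}; F(-1) = - \frac{\sin{\left(2 \right)}}{5 e} - \frac{2 \cos{\left(2 \right)}}{5 e}.
Integral = F(0) - F(-1) = - \frac{2}{5} + \frac{2 \cos{\left(2 \right)}}{5 e} + \frac{\sin{\left(2 \right)}}{5 e}.

Antiderivative: F(u) = - \frac{\left(- \sin{\left(2 u \right)} + 2 \cos{\left(2 u \right)}\right) e^{u}}{5}; value = - \frac{2}{5} + \frac{2 \cos{\left(2 \right)}}{5 e} + \frac{\sin{\left(2 \right)}}{5 e}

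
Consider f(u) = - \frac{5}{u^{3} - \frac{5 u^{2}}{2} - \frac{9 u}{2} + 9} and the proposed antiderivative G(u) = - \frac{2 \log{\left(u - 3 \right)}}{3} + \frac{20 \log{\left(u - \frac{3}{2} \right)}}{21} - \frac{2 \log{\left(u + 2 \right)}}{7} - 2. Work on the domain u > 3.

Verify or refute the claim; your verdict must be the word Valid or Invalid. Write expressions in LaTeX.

Valid. The derivative of G reproduces f.

d/du[G] = - \frac{10}{2 u^{3} - 5 u^{2} - 9 u + 18}
This equals f(u) exactly, so the claim holds.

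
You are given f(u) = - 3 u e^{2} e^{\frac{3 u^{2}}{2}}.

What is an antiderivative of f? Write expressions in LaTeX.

An antiderivative is F(u) = - e^{2} e^{\frac{3 u^{2}}{2}}.

f matches the chain-rule pattern g'(h)*h' with inner function h(u) = \frac{3 u^{2}}{2} + 2; substituting w = h(u) collapses the integral.
Check: d/du[- e^{2} e^{\frac{3 u^{2}}{2}}] = - 3 u e^{2} e^{\frac{3 u^{2}}{2}} = f(u).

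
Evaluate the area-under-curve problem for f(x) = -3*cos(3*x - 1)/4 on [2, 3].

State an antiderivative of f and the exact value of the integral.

An antiderivative F(x) passes only if d/dx[F] lands on f(x) exactly.
F(x) = -sin(3*x - 1)/4 is an antiderivative of f.
Check: d/dx[-sin(3*x - 1)/4] = -3*cos(3*x - 1)/4 = f(x).
F(3) = -sin(8)/4; F(2) = -sin(5)/4.
Integral = F(3) - F(2) = -sin(8)/4 + sin(5)/4.

Antiderivative: F(x) = -sin(3*x - 1)/4; value = -sin(8)/4 + sin(5)/4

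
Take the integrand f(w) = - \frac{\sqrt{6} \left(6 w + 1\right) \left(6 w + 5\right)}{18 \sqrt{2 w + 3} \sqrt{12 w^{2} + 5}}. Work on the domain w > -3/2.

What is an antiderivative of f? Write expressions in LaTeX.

An antiderivative is F(w) = - \frac{\sqrt{6} \sqrt{2 w + 3} \sqrt{12 w^{2} + 5}}{18}.

Recognize the product-rule pattern: f = u'v + uv' with u = - \frac{\sqrt{w + \frac{3}{2}}}{3}, v = \sqrt{4 w^{2} + \frac{5}{3}}, so integration by parts undoes it.
Check: d/dw[- \frac{\sqrt{6} \sqrt{2 w + 3} \sqrt{12 w^{2} + 5}}{18}] = \frac{- 36 \sqrt{6} w^{2} - 36 \sqrt{6} w - 5 \sqrt{6}}{18 \sqrt{2 w + 3} \sqrt{12 w^{2} + 5}}, which equals f(w).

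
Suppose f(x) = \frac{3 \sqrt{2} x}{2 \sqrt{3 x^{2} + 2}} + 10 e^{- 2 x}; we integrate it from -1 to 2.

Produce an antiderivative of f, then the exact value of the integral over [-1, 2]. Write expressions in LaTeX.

The integrand splits into summands that can be handled one at a time.
F(x) = \frac{\left(\sqrt{2} \sqrt{3 x^{2} + 2} e^{2 x} - 10\right) e^{- 2 x}}{2} is an antiderivative of f.
Check: d/dx[\frac{\left(\sqrt{2} \sqrt{3 x^{2} + 2} e^{2 x} - 10\right) e^{- 2 x}}{2}] = \frac{\left(3 \sqrt{2} x e^{2 x} + 20 \sqrt{3 x^{2} + 2}\right) e^{- 2 x}}{2 \sqrt{3 x^{2} + 2}}, which equals f(x).
F(2) = - \frac{5}{e^{4}} + \sqrt{7}; F(-1) = - 5 e^{2} + \frac{\sqrt{10}}{2}.
Integral = F(2) - F(-1) = - \frac{\sqrt{10}}{2} - \frac{5}{e^{4}} + \sqrt{7} + 5 e^{2}.

Antiderivative: F(x) = \frac{\left(\sqrt{2} \sqrt{3 x^{2} + 2} e^{2 x} - 10\right) e^{- 2 x}}{2}; value = - \frac{\sqrt{10}}{2} - \frac{5}{e^{4}} + \sqrt{7} + 5 e^{2}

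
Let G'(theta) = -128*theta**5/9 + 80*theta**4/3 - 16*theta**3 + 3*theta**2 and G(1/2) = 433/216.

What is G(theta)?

The substitution u = 4*theta**2/3 - theta works: G'(theta) is exactly (dG/du)*(du/dtheta) for that inner function.
A general antiderivative is -(4*theta**2/3 - theta)**3 + C.
The condition gives C = 433/216 - (1/216) = 2.
So G(theta) = 2 - (4*theta**2/3 - theta)**3.
Check: d/dtheta[2 - (4*theta**2/3 - theta)**3] = -128*theta**5/9 + 80*theta**4/3 - 16*theta**3 + 3*theta**2 = G'(theta).

G(theta) = 2 - (4*theta**2/3 - theta)**3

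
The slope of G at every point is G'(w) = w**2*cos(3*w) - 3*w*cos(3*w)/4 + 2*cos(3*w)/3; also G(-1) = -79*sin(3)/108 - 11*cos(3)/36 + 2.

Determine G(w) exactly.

G(w) = w**2*sin(3*w)/3 - w*sin(3*w)/4 + 2*w*cos(3*w)/9 + 4*sin(3*w)/27 - cos(3*w)/12 + 2

Integrate term by term and add the pieces.
A general antiderivative is w**2*sin(3*w)/3 - w*sin(3*w)/4 + 2*w*cos(3*w)/9 + 4*sin(3*w)/27 - cos(3*w)/12 + C.
The condition gives C = -79*sin(3)/108 - 11*cos(3)/36 + 2 - (-79*sin(3)/108 - 11*cos(3)/36) = 2.
So G(w) = w**2*sin(3*w)/3 - w*sin(3*w)/4 + 2*w*cos(3*w)/9 + 4*sin(3*w)/27 - cos(3*w)/12 + 2.
Check: d/dw[w**2*sin(3*w)/3 - w*sin(3*w)/4 + 2*w*cos(3*w)/9 + 4*sin(3*w)/27 - cos(3*w)/12 + 2] = w**2*cos(3*w) - 3*w*cos(3*w)/4 + 2*cos(3*w)/3 = G'(w).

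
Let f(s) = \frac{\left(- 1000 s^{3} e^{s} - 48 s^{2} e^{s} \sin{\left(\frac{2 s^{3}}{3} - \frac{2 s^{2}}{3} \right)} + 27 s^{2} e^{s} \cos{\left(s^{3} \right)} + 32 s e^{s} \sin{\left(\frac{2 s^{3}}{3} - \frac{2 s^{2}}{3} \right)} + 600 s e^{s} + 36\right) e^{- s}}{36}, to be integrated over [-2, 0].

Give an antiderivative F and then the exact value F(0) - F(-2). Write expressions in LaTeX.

Antiderivative: F(s) = - \frac{\left(250 s^{4} e^{s} - 300 s^{2} e^{s} - 9 e^{s} \sin{\left(s^{3} \right)} - 24 e^{s} \cos{\left(\frac{2 s^{3}}{3} - \frac{2 s^{2}}{3} \right)} + 90 e^{s} + 36\right) e^{- s}}{36}; value = - \frac{2 \cos{\left(8 \right)}}{3} + \frac{\sin{\left(8 \right)}}{4} + e^{2} + \frac{697}{9}

Whatever form F(s) takes, F'(s) = f(s) is non-negotiable.
F(s) = - \frac{\left(250 s^{4} e^{s} - 300 s^{2} e^{s} - 9 e^{s} \sin{\left(s^{3} \right)} - 24 e^{s} \cos{\left(\frac{2 s^{3}}{3} - \frac{2 s^{2}}{3} \right)} + 90 e^{s} + 36\right) e^{- s}}{36} is an antiderivative of f.
Check: d/ds[- \frac{\left(250 s^{4} e^{s} - 300 s^{2} e^{s} - 9 e^{s} \sin{\left(s^{3} \right)} - 24 e^{s} \cos{\left(\frac{2 s^{3}}{3} - \frac{2 s^{2}}{3} \right)} + 90 e^{s} + 36\right) e^{- s}}{36}] = \frac{\left(- 1000 s^{3} e^{s} - 48 s^{2} e^{s} \sin{\left(\frac{2 s^{3}}{3} - \frac{2 s^{2}}{3} \right)} + 27 s^{2} e^{s} \cos{\left(s^{3} \right)} + 32 s e^{s} \sin{\left(\frac{2 s^{3}}{3} - \frac{2 s^{2}}{3} \right)} + 600 s e^{s} + 36\right) e^{- s}}{36} = f(s).
F(0) = - \frac{17}{6}; F(-2) = - \frac{1445}{18} - e^{2} - \frac{\sin{\left(8 \right)}}{4} + \frac{2 \cos{\left(8 \right)}}{3}.
Integral = F(0) - F(-2) = - \frac{2 \cos{\left(8 \right)}}{3} + \frac{\sin{\left(8 \right)}}{4} + e^{2} + \frac{697}{9}.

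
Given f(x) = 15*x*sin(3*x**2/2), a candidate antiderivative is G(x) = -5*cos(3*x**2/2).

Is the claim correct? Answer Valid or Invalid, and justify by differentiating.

Valid: G'(x) = f(x).

d/dx[G] = 15*x*sin(3*x**2/2)
This equals f(x) exactly, so the claim holds.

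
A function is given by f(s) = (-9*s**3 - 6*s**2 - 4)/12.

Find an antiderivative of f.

Recover f(s) by differentiating a candidate F(s); any mismatch rules it out.
Check: d/ds[-3*s**4/16 - s**3/6 - s/3] = -3*s**3/4 - s**2/2 - 1/3, which equals f(s).

An antiderivative is F(s) = -3*s**4/16 - s**3/6 - s/3.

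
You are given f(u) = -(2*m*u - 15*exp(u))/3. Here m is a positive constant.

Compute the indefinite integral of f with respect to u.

F(u) = -m*u**2/3 + 5*exp(u) + C

Check any antiderivative F(u) by computing F'(u) and comparing it with f(u).
Check: d/du[-m*u**2/3 + 5*exp(u)] = -2*m*u/3 + 5*exp(u), which equals f(u).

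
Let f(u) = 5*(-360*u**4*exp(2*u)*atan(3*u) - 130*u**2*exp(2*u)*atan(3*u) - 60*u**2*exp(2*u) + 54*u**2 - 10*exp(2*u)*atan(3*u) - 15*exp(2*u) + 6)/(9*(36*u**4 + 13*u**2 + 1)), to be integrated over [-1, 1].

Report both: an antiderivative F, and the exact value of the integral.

Differentiate the proposed F(u) back; it has to land on f(u) exactly.
F(u) = -25*exp(2*u)*atan(3*u)/9 + 5*atan(2*u)/3 is an antiderivative of f.
Check: d/du[-25*exp(2*u)*atan(3*u)/9 + 5*atan(2*u)/3] = (-1800*u**4*exp(2*u)*atan(3*u) - 650*u**2*exp(2*u)*atan(3*u) - 300*u**2*exp(2*u) + 270*u**2 - 50*exp(2*u)*atan(3*u) - 75*exp(2*u) + 30)/(324*u**4 + 117*u**2 + 9), which equals f(u).
F(1) = -25*exp(2)*atan(3)/9 + 5*atan(2)/3; F(-1) = -5*atan(2)/3 + 25*exp(-2)*atan(3)/9.
Integral = F(1) - F(-1) = -25*exp(2)*atan(3)/9 - 25*exp(-2)*atan(3)/9 + 10*atan(2)/3.

Antiderivative: F(u) = -25*exp(2*u)*atan(3*u)/9 + 5*atan(2*u)/3; value = -25*exp(2)*atan(3)/9 - 25*exp(-2)*atan(3)/9 + 10*atan(2)/3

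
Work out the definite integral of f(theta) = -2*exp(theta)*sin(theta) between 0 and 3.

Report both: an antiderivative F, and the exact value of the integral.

Antiderivative: F(theta) = -exp(theta)*sin(theta) + exp(theta)*cos(theta); value = exp(3)*cos(3) - exp(3)*sin(3) - 1

A first test for any F(theta): its theta-derivative must equal f(theta) identically.
F(theta) = -exp(theta)*sin(theta) + exp(theta)*cos(theta) is an antiderivative of f.
Check: d/dtheta[-exp(theta)*sin(theta) + exp(theta)*cos(theta)] = -2*exp(theta)*sin(theta) = f(theta).
F(3) = exp(3)*cos(3) - exp(3)*sin(3); F(0) = 1.
Integral = F(3) - F(0) = exp(3)*cos(3) - exp(3)*sin(3) - 1.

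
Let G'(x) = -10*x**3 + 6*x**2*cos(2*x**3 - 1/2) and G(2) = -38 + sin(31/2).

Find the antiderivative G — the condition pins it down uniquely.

G(x) = -(5*x**4 - 2*sin(2*x**3 - 1/2) - 4)/2

Integrate term by term and add the pieces.
A general antiderivative is -5*x**4/2 + sin(2*x**3 - 1/2) + 1 + C.
The condition gives C = -38 + sin(31/2) - (-39 + sin(31/2)) = 1.
So G(x) = -(5*x**4 - 2*sin(2*x**3 - 1/2) - 4)/2.
Check: d/dx[-(5*x**4 - 2*sin(2*x**3 - 1/2) - 4)/2] = -10*x**3 + 6*x**2*cos(2*x**3 - 1/2) = G'(x).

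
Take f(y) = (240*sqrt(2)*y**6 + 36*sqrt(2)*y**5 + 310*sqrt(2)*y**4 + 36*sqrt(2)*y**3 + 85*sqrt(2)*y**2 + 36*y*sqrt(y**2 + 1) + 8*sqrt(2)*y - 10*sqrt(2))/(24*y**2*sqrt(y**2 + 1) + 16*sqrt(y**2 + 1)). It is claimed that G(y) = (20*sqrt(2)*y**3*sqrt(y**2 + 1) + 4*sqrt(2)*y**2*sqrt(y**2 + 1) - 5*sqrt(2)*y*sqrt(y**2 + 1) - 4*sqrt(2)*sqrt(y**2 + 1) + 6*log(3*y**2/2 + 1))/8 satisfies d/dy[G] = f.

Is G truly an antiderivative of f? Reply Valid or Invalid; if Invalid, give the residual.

Valid - the claim checks out under differentiation.

d/dy[G] = (240*sqrt(2)*y**6 + 36*sqrt(2)*y**5 + 310*sqrt(2)*y**4 + 36*sqrt(2)*y**3 + 85*sqrt(2)*y**2 + 36*y*sqrt(y**2 + 1) + 8*sqrt(2)*y - 10*sqrt(2))/(24*y**2*sqrt(y**2 + 1) + 16*sqrt(y**2 + 1))
This equals f(y) exactly, so the claim holds.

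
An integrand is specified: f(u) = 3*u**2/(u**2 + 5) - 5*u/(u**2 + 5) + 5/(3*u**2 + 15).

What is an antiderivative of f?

An antiderivative is F(u) = (18*u - 15*log(u**2 + 5) - 16*sqrt(5)*atan(sqrt(5)*u/5))/6.

Integrate term by term and add the pieces.
Check: d/du[(18*u - 15*log(u**2 + 5) - 16*sqrt(5)*atan(sqrt(5)*u/5))/6] = (9*u**2 - 15*u + 5)/(3*u**2 + 15), which equals f(u).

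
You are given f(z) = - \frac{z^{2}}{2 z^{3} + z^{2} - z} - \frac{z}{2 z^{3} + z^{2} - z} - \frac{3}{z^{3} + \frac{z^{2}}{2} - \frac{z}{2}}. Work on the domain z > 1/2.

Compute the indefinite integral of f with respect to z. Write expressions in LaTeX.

F(z) = 6 \log{\left(z \right)} - \frac{9 \log{\left(z - \frac{1}{2} \right)}}{2} - 2 \log{\left(z + 1 \right)} + C

The denominator factors as z \left(z + 1\right) \left(2 z - 1\right); partial fractions split f into directly integrable pieces: - \frac{9}{2 z - 1} - \frac{2}{z + 1} + \frac{6}{z}.
Check: d/dz[6 \log{\left(z \right)} - \frac{9 \log{\left(z - \frac{1}{2} \right)}}{2} - 2 \log{\left(z + 1 \right)}] = \frac{- z^{2} - z - 6}{2 z^{3} + z^{2} - z}, which equals f(z).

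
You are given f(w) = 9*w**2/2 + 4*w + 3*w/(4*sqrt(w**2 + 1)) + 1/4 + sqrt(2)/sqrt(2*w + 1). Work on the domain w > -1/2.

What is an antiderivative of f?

The integrand splits into summands that can be handled one at a time.
Check: d/dw[3*w**3/2 + 2*w**2 + w/4 + 2*sqrt(w + 1/2) + 3*sqrt(w**2 + 1)/4] = (18*w**2*sqrt(2*w + 1)*sqrt(w**2 + 1) + 16*w*sqrt(2*w + 1)*sqrt(w**2 + 1) + 3*w*sqrt(2*w + 1) + sqrt(2*w + 1)*sqrt(w**2 + 1) + 4*sqrt(2)*sqrt(w**2 + 1))/(4*sqrt(2*w + 1)*sqrt(w**2 + 1)), which equals f(w).

An antiderivative is F(w) = 3*w**3/2 + 2*w**2 + w/4 + 2*sqrt(w + 1/2) + 3*sqrt(w**2 + 1)/4.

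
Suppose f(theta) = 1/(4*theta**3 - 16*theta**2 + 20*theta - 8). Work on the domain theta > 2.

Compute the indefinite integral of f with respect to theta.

The denominator factors as 4*(theta - 2)*(theta - 1)**2; partial fractions split f into directly integrable pieces: -1/(4*(theta - 1)) - 1/(4*(theta - 1)**2) + 1/(4*(theta - 2)).
Check: d/dtheta[((theta - 1)*log(theta - 2) - (theta - 1)*log(theta - 1) + 1)/(4*(theta - 1))] = 1/(4*theta**3 - 16*theta**2 + 20*theta - 8) = f(theta).

F(theta) = ((theta - 1)*log(theta - 2) - (theta - 1)*log(theta - 1) + 1)/(4*(theta - 1)) + C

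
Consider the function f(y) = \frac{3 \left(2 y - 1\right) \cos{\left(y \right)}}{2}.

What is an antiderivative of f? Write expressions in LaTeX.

An antiderivative is F(y) = \frac{3 \left(2 y \sin{\left(y \right)} - \sin{\left(y \right)} + 2 \cos{\left(y \right)}\right)}{2}.

Whatever form F(y) takes, F'(y) = f(y) is non-negotiable.
Check: d/dy[\frac{3 \left(2 y \sin{\left(y \right)} - \sin{\left(y \right)} + 2 \cos{\left(y \right)}\right)}{2}] = 3 y \cos{\left(y \right)} - \frac{3 \cos{\left(y \right)}}{2}, which equals f(y).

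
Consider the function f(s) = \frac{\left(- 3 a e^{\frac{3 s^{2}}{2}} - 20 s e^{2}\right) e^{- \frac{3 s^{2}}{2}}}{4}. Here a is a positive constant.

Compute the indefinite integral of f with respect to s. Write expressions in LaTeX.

A candidate is checked by its d/ds: the result must match f(s).
Check: d/ds[\frac{\left(- \frac{9 a s e^{\frac{3 s^{2}}{2}}}{e^{2}} + 20\right) e^{2} e^{- \frac{3 s^{2}}{2}}}{12}] = \frac{\left(- 3 a e^{\frac{3 s^{2}}{2}} - 20 s e^{2}\right) e^{- \frac{3 s^{2}}{2}}}{4} = f(s).

F(s) = \frac{\left(- \frac{9 a s e^{\frac{3 s^{2}}{2}}}{e^{2}} + 20\right) e^{2} e^{- \frac{3 s^{2}}{2}}}{12} + C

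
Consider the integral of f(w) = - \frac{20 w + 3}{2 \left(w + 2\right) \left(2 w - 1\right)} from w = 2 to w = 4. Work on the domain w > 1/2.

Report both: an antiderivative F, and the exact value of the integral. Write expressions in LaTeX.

Antiderivative: F(w) = - \frac{13 \log{\left(w - \frac{1}{2} \right)}}{10} - \frac{37 \log{\left(w + 2 \right)}}{10}; value = - \frac{37 \log{\left(6 \right)}}{10} - \frac{13 \log{\left(\frac{7}{2} \right)}}{10} + \frac{13 \log{\left(\frac{3}{2} \right)}}{10} + \frac{37 \log{\left(4 \right)}}{10}

The denominator factors as 2 \left(w + 2\right) \left(2 w - 1\right); partial fractions split f into directly integrable pieces: - \frac{13}{5 \left(2 w - 1\right)} - \frac{37}{10 \left(w + 2\right)}.
F(w) = - \frac{13 \log{\left(w - \frac{1}{2} \right)}}{10} - \frac{37 \log{\left(w + 2 \right)}}{10} is an antiderivative of f.
Check: d/dw[- \frac{13 \log{\left(w - \frac{1}{2} \right)}}{10} - \frac{37 \log{\left(w + 2 \right)}}{10}] = \frac{- 20 w - 3}{4 w^{2} + 6 w - 4}, which equals f(w).
F(4) = - \frac{37 \log{\left(6 \right)}}{10} - \frac{13 \log{\left(\frac{7}{2} \right)}}{10}; F(2) = - \frac{37 \log{\left(4 \right)}}{10} - \frac{13 \log{\left(\frac{3}{2} \right)}}{10}.
Integral = F(4) - F(2) = - \frac{37 \log{\left(6 \right)}}{10} - \frac{13 \log{\left(\frac{7}{2} \right)}}{10} + \frac{13 \log{\left(\frac{3}{2} \right)}}{10} + \frac{37 \log{\left(4 \right)}}{10}.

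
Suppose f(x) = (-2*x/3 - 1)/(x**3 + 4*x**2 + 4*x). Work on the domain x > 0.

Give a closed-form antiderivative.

Factor the denominator (3*x*(x + 2)**2) and decompose: f = 1/(4*(x + 2)) - 1/(6*(x + 2)**2) - 1/(4*x); each piece integrates to a log, atan, or power term.
Check: d/dx[(-3*x*log(x) + 3*x*log(x + 2) - 6*log(x) + 6*log(x + 2) + 2)/(12*x + 24)] = (-2*x - 3)/(3*x**3 + 12*x**2 + 12*x), which equals f(x).

An antiderivative is F(x) = (-3*x*log(x) + 3*x*log(x + 2) - 6*log(x) + 6*log(x + 2) + 2)/(12*x + 24).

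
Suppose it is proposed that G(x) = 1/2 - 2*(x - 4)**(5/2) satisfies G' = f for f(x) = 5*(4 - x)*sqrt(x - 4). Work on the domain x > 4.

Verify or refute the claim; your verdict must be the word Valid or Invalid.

d/dx[G] = -5*x*sqrt(x - 4) + 20*sqrt(x - 4)
This equals f(x) exactly, so the claim holds.

Valid - differentiating G returns exactly f.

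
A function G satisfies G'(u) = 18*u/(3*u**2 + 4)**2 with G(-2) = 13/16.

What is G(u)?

G(u) = (3*u**2 + 1)/(3*u**2 + 4)

G'(u) matches the chain-rule pattern g'(h)*h' with inner function h(u) = u**2/2 + 2/3; substituting w = h(u) collapses the integral.
A general antiderivative is -1/(2*(u**2/2 + 2/3)) + C.
The condition gives C = 13/16 - (-3/16) = 1.
So G(u) = (3*u**2 + 1)/(3*u**2 + 4).
Check: d/du[(3*u**2 + 1)/(3*u**2 + 4)] = 18*u/(9*u**4 + 24*u**2 + 16), which equals G'(u).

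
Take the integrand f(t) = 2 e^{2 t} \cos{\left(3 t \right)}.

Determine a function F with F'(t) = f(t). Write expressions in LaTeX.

A candidate is checked by its d/dt: the result must match f(t).
Check: d/dt[\frac{2 \left(3 \sin{\left(3 t \right)} + 2 \cos{\left(3 t \right)}\right) e^{2 t}}{13}] = 2 e^{2 t} \cos{\left(3 t \right)} = f(t).

An antiderivative is F(t) = \frac{2 \left(3 \sin{\left(3 t \right)} + 2 \cos{\left(3 t \right)}\right) e^{2 t}}{13}.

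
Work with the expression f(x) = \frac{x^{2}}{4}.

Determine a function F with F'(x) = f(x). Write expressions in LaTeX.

For F(x) to be correct the identity F'(x) - f(x) = 0 must hold.
Check: d/dx[\frac{x^{3}}{12}] = \frac{x^{2}}{4} = f(x).

An antiderivative is F(x) = \frac{x^{3}}{12}.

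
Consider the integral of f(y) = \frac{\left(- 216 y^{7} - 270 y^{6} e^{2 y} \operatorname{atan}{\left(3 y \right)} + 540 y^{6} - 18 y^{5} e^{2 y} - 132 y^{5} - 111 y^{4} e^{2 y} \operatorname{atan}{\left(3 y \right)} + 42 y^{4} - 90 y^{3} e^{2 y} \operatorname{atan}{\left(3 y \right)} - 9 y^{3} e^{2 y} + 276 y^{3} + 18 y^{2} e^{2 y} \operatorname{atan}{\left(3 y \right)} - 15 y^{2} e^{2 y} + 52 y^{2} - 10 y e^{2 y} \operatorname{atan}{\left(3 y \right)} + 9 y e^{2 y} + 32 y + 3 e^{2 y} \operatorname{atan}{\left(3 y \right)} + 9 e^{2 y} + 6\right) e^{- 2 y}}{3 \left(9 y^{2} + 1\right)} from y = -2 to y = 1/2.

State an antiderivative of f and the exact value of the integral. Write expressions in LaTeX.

Recognize the product-rule pattern: f = u'v + uv' with u = - \operatorname{atan}{\left(3 y \right)} + 2 e^{- 2 y}, v = 2 y^{5} + y^{3} + \frac{5 y^{2}}{3} - y - 1, so integration by parts undoes it.
F(y) = \frac{\left(- e^{2 y} \operatorname{atan}{\left(3 y \right)} + 2\right) \left(6 y^{5} + 3 y^{3} + 5 y^{2} - 3 y - 3\right) e^{- 2 y}}{3} is an antiderivative of f.
Check: d/dy[\frac{\left(- e^{2 y} \operatorname{atan}{\left(3 y \right)} + 2\right) \left(6 y^{5} + 3 y^{3} + 5 y^{2} - 3 y - 3\right) e^{- 2 y}}{3}] = \frac{- 216 y^{7} - 270 y^{6} e^{2 y} \operatorname{atan}{\left(3 y \right)} + 540 y^{6} - 18 y^{5} e^{2 y} - 132 y^{5} - 111 y^{4} e^{2 y} \operatorname{atan}{\left(3 y \right)} + 42 y^{4} - 90 y^{3} e^{2 y} \operatorname{atan}{\left(3 y \right)} - 9 y^{3} e^{2 y} + 276 y^{3} + 18 y^{2} e^{2 y} \operatorname{atan}{\left(3 y \right)} - 15 y^{2} e^{2 y} + 52 y^{2} - 10 y e^{2 y} \operatorname{atan}{\left(3 y \right)} + 9 y e^{2 y} + 32 y + 3 e^{2 y} \operatorname{atan}{\left(3 y \right)} + 9 e^{2 y} + 6}{27 y^{2} e^{2 y} + 3 e^{2 y}}, which equals f(y).
F(1/2) = - \frac{43}{24 e} + \frac{43 \operatorname{atan}{\left(\frac{3}{2} \right)}}{48}; F(-2) = - \frac{386 e^{4}}{3} - \frac{193 \operatorname{atan}{\left(6 \right)}}{3}.
Integral = F(1/2) - F(-2) = - \frac{43}{24 e} + \frac{43 \operatorname{atan}{\left(\frac{3}{2} \right)}}{48} + \frac{193 \operatorname{atan}{\left(6 \right)}}{3} + \frac{386 e^{4}}{3}.

Antiderivative: F(y) = \frac{\left(- e^{2 y} \operatorname{atan}{\left(3 y \right)} + 2\right) \left(6 y^{5} + 3 y^{3} + 5 y^{2} - 3 y - 3\right) e^{- 2 y}}{3}; value = - \frac{43}{24 e} + \frac{43 \operatorname{atan}{\left(\frac{3}{2} \right)}}{48} + \frac{193 \operatorname{atan}{\left(6 \right)}}{3} + \frac{386 e^{4}}{3}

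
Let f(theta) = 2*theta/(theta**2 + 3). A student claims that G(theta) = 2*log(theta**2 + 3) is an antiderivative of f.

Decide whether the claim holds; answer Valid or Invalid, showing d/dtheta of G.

d/dtheta[G] = 4*theta/(theta**2 + 3)
d/dtheta[G] - f(theta) = 2*theta/(theta**2 + 3) != 0.

Invalid: d/dtheta[G] - f = 2*theta/(theta**2 + 3), which is not 0.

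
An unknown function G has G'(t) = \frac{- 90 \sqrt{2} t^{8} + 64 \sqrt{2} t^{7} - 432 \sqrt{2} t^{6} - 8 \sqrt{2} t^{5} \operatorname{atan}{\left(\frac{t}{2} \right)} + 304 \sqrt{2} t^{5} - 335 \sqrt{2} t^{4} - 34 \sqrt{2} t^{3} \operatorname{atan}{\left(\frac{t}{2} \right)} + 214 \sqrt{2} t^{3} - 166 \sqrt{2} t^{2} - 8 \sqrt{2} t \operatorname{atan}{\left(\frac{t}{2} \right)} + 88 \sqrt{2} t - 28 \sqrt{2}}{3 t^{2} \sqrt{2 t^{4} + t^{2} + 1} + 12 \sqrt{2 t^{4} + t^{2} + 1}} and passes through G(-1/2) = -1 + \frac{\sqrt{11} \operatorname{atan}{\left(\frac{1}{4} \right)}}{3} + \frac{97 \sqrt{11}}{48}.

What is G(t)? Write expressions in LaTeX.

G(t) = 4 \sqrt{t^{4} + \frac{t^{2}}{2} + \frac{1}{2}} \left(- \frac{3 t^{3}}{2} + \frac{4 t^{2}}{3} - t - \frac{\operatorname{atan}{\left(\frac{t}{2} \right)}}{3} + 1\right) - 1

Recognize the product-rule pattern: G'(t) = u'v + uv' with u = 4 \sqrt{t^{4} + \frac{t^{2}}{2} + \frac{1}{2}}, v = - \frac{3 t^{3}}{2} + \frac{4 t^{2}}{3} - t - \frac{\operatorname{atan}{\left(\frac{t}{2} \right)}}{3} + 1, so integration by parts undoes it.
A general antiderivative is 4 \sqrt{t^{4} + \frac{t^{2}}{2} + \frac{1}{2}} \left(- \frac{3 t^{3}}{2} + \frac{4 t^{2}}{3} - t - \frac{\operatorname{atan}{\left(\frac{t}{2} \right)}}{3} + 1\right) + C.
The condition gives C = -1 + \frac{\sqrt{11} \operatorname{atan}{\left(\frac{1}{4} \right)}}{3} + \frac{97 \sqrt{11}}{48} - (\frac{\sqrt{11} \operatorname{atan}{\left(\frac{1}{4} \right)}}{3} + \frac{97 \sqrt{11}}{48}) = -1.
So G(t) = 4 \sqrt{t^{4} + \frac{t^{2}}{2} + \frac{1}{2}} \left(- \frac{3 t^{3}}{2} + \frac{4 t^{2}}{3} - t - \frac{\operatorname{atan}{\left(\frac{t}{2} \right)}}{3} + 1\right) - 1.
Check: d/dt[4 \sqrt{t^{4} + \frac{t^{2}}{2} + \frac{1}{2}} \left(- \frac{3 t^{3}}{2} + \frac{4 t^{2}}{3} - t - \frac{\operatorname{atan}{\left(\frac{t}{2} \right)}}{3} + 1\right) - 1] = \frac{- 180 t^{8} + 128 t^{7} - 864 t^{6} - 16 t^{5} \operatorname{atan}{\left(\frac{t}{2} \right)} + 608 t^{5} - 670 t^{4} - 68 t^{3} \operatorname{atan}{\left(\frac{t}{2} \right)} + 428 t^{3} - 332 t^{2} - 16 t \operatorname{atan}{\left(\frac{t}{2} \right)} + 176 t - 56}{3 \sqrt{2} t^{2} \sqrt{2 t^{4} + t^{2} + 1} + 12 \sqrt{2} \sqrt{2 t^{4} + t^{2} + 1}}, which equals G'(t).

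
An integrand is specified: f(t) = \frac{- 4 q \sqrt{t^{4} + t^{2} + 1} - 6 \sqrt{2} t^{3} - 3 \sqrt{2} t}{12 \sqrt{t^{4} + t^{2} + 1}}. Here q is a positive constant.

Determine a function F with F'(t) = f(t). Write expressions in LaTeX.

An antiderivative is F(t) = - \frac{4 q t + 3 \sqrt{2} \sqrt{t^{4} + t^{2} + 1}}{12}.

A candidate is checked by its d/dt: the result must match f(t).
Check: d/dt[- \frac{4 q t + 3 \sqrt{2} \sqrt{t^{4} + t^{2} + 1}}{12}] = \frac{- 4 q \sqrt{t^{4} + t^{2} + 1} - 6 \sqrt{2} t^{3} - 3 \sqrt{2} t}{12 \sqrt{t^{4} + t^{2} + 1}} = f(t).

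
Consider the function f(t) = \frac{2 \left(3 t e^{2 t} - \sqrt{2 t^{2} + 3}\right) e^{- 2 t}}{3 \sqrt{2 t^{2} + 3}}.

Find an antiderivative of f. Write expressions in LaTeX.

An antiderivative is F(t) = \frac{\left(3 \sqrt{2 t^{2} + 3} e^{2 t} + 1\right) e^{- 2 t}}{3}.

Whatever form F(t) takes, F'(t) = f(t) is non-negotiable.
Check: d/dt[\frac{\left(3 \sqrt{2 t^{2} + 3} e^{2 t} + 1\right) e^{- 2 t}}{3}] = \frac{\left(6 t e^{2 t} - 2 \sqrt{2 t^{2} + 3}\right) e^{- 2 t}}{3 \sqrt{2 t^{2} + 3}}, which equals f(t).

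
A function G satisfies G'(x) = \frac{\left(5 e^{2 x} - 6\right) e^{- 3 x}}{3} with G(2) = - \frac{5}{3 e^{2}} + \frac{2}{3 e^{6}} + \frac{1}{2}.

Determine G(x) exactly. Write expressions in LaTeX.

Any candidate G(x) must reproduce the stated G'(x) exactly.
A general antiderivative is - \frac{5 e^{- x}}{3} + \frac{2 e^{- 3 x}}{3} + C.
The condition gives C = - \frac{5}{3 e^{2}} + \frac{2}{3 e^{6}} + \frac{1}{2} - (- \frac{5}{3 e^{2}} + \frac{2}{3 e^{6}}) = \frac{1}{2}.
So G(x) = \frac{\left(3 e^{3 x} - 10 e^{2 x} + 4\right) e^{- 3 x}}{6}.
Check: d/dx[\frac{\left(3 e^{3 x} - 10 e^{2 x} + 4\right) e^{- 3 x}}{6}] = \frac{\left(5 e^{2 x} - 6\right) e^{- 3 x}}{3} = G'(x).

G(x) = \frac{\left(3 e^{3 x} - 10 e^{2 x} + 4\right) e^{- 3 x}}{6}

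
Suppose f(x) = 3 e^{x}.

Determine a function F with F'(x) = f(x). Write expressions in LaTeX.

An antiderivative F(x) passes only if d/dx[F] lands on f(x) exactly.
Check: d/dx[3 e^{x}] = 3 e^{x} = f(x).

An antiderivative is F(x) = 3 e^{x}.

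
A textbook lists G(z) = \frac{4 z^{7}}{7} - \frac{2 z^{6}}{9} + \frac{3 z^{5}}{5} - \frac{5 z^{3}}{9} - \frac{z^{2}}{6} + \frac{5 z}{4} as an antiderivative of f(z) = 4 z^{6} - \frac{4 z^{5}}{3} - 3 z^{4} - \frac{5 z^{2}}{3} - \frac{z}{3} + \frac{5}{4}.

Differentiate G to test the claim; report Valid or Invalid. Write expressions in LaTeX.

Invalid: d/dz[G] - f = 6 z^{4}, which is not 0.

d/dz[G] = 4 z^{6} - \frac{4 z^{5}}{3} + 3 z^{4} - \frac{5 z^{2}}{3} - \frac{z}{3} + \frac{5}{4}
d/dz[G] - f(z) = 6 z^{4} != 0.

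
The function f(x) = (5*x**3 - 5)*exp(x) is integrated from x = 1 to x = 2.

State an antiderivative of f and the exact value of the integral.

f has the shape u'v + uv' for u = 5*x**3 - 15*x**2 + 30*x - 35 and v = exp(x) — it is the derivative of the product u*v.
F(x) = 5*(x**3 - 3*x**2 + 6*x - 7)*exp(x) is an antiderivative of f.
Check: d/dx[5*(x**3 - 3*x**2 + 6*x - 7)*exp(x)] = 5*x**3*exp(x) - 5*exp(x), which equals f(x).
F(2) = 5*exp(2); F(1) = -15*exp(1).
Integral = F(2) - F(1) = 5*exp(2) + 15*exp(1).

Antiderivative: F(x) = 5*(x**3 - 3*x**2 + 6*x - 7)*exp(x); value = 5*exp(2) + 15*exp(1)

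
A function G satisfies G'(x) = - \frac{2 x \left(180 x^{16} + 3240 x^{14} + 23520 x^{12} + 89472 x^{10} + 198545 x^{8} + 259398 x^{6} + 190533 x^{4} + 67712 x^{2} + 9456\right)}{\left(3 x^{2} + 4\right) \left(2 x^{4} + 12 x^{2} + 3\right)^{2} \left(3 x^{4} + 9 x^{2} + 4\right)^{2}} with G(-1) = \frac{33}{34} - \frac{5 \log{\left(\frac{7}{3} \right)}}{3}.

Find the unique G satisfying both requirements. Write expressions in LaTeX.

Check a candidate G(x) by differentiating: d/dx[G] must match the given G'(x).
A general antiderivative is - \frac{5 \log{\left(x^{2} + \frac{4}{3} \right)}}{3} + \frac{4}{3 \left(\frac{x^{4}}{2} + \frac{3 x^{2}}{2} + \frac{2}{3}\right)} + \frac{4}{3 \left(\frac{x^{4}}{3} + 2 x^{2} + \frac{1}{2}\right)} + C.
The condition gives C = \frac{33}{34} - \frac{5 \log{\left(\frac{7}{3} \right)}}{3} - (\frac{33}{34} - \frac{5 \log{\left(\frac{7}{3} \right)}}{3}) = 0.
So G(x) = \frac{120 x^{4} + 504 x^{2} - 5 \left(2 x^{4} + 12 x^{2} + 3\right) \left(3 x^{4} + 9 x^{2} + 4\right) \log{\left(x^{2} + \frac{4}{3} \right)} + 168}{3 \left(2 x^{4} + 12 x^{2} + 3\right) \left(3 x^{4} + 9 x^{2} + 4\right)}.
Check: d/dx[\frac{120 x^{4} + 504 x^{2} - 5 \left(2 x^{4} + 12 x^{2} + 3\right) \left(3 x^{4} + 9 x^{2} + 4\right) \log{\left(x^{2} + \frac{4}{3} \right)} + 168}{3 \left(2 x^{4} + 12 x^{2} + 3\right) \left(3 x^{4} + 9 x^{2} + 4\right)}] = \frac{- 360 x^{17} - 6480 x^{15} - 47040 x^{13} - 178944 x^{11} - 397090 x^{9} - 518796 x^{7} - 381066 x^{5} - 135424 x^{3} - 18912 x}{108 x^{18} + 2088 x^{16} + 15840 x^{14} + 60864 x^{12} + 129207 x^{10} + 155614 x^{8} + 106059 x^{6} + 39900 x^{4} + 7632 x^{2} + 576}, which equals G'(x).

G(x) = \frac{120 x^{4} + 504 x^{2} - 5 \left(2 x^{4} + 12 x^{2} + 3\right) \left(3 x^{4} + 9 x^{2} + 4\right) \log{\left(x^{2} + \frac{4}{3} \right)} + 168}{3 \left(2 x^{4} + 12 x^{2} + 3\right) \left(3 x^{4} + 9 x^{2} + 4\right)}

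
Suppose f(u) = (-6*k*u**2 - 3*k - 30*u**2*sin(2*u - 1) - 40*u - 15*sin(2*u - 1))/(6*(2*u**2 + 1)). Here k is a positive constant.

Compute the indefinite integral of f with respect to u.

For F(u) to be correct the identity F'(u) - f(u) = 0 must hold.
Check: d/du[-(6*k*u + 20*log(2*u**2 + 1) - 15*cos(2*u - 1))/12] = (-6*k*u**2 - 3*k - 30*u**2*sin(2*u - 1) - 40*u - 15*sin(2*u - 1))/(12*u**2 + 6), which equals f(u).

F(u) = -(6*k*u + 20*log(2*u**2 + 1) - 15*cos(2*u - 1))/12 + C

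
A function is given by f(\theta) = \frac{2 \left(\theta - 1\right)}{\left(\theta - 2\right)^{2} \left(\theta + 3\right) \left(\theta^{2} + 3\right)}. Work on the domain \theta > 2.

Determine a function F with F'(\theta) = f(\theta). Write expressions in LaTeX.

An antiderivative is F(\theta) = - \frac{- 48 \theta \log{\left(\theta - 2 \right)} + 98 \theta \log{\left(\theta + 3 \right)} - 25 \theta \log{\left(\theta^{2} + 3 \right)} + 200 \sqrt{3} \theta \operatorname{atan}{\left(\frac{\sqrt{3} \theta}{3} \right)} + 96 \log{\left(\theta - 2 \right)} - 196 \log{\left(\theta + 3 \right)} + 50 \log{\left(\theta^{2} + 3 \right)} - 400 \sqrt{3} \operatorname{atan}{\left(\frac{\sqrt{3} \theta}{3} \right)} + 210}{3675 \left(\theta - 2\right)}.

Factor the denominator (\left(\theta - 2\right)^{2} \left(\theta + 3\right) \left(\theta^{2} + 3\right)) and decompose: f = \frac{2 \left(\theta - 12\right)}{147 \left(\theta^{2} + 3\right)} - \frac{2}{75 \left(\theta + 3\right)} + \frac{16}{1225 \left(\theta - 2\right)} + \frac{2}{35 \left(\theta - 2\right)^{2}}; each piece integrates to a log, atan, or power term.
Check: d/d\theta[- \frac{- 48 \theta \log{\left(\theta - 2 \right)} + 98 \theta \log{\left(\theta + 3 \right)} - 25 \theta \log{\left(\theta^{2} + 3 \right)} + 200 \sqrt{3} \theta \operatorname{atan}{\left(\frac{\sqrt{3} \theta}{3} \right)} + 96 \log{\left(\theta - 2 \right)} - 196 \log{\left(\theta + 3 \right)} + 50 \log{\left(\theta^{2} + 3 \right)} - 400 \sqrt{3} \operatorname{atan}{\left(\frac{\sqrt{3} \theta}{3} \right)} + 210}{3675 \left(\theta - 2\right)}] = \frac{2 \theta - 2}{\theta^{5} - \theta^{4} - 5 \theta^{3} + 9 \theta^{2} - 24 \theta + 36}, which equals f(\theta).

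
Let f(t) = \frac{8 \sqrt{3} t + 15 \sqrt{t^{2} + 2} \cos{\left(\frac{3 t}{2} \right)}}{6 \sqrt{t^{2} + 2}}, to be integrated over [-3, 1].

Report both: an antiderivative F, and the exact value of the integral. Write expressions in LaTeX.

Antiderivative: F(t) = \frac{4 \sqrt{3 t^{2} + 6}}{3} + \frac{5 \sin{\left(\frac{3 t}{2} \right)}}{3}; value = - \frac{4 \sqrt{33}}{3} + \frac{5 \sin{\left(\frac{9}{2} \right)}}{3} + \frac{5 \sin{\left(\frac{3}{2} \right)}}{3} + 4

Any candidate F(t) must reproduce f(t) exactly when differentiated.
F(t) = \frac{4 \sqrt{3 t^{2} + 6}}{3} + \frac{5 \sin{\left(\frac{3 t}{2} \right)}}{3} is an antiderivative of f.
Check: d/dt[\frac{4 \sqrt{3 t^{2} + 6}}{3} + \frac{5 \sin{\left(\frac{3 t}{2} \right)}}{3}] = \frac{8 \sqrt{3} t + 15 \sqrt{t^{2} + 2} \cos{\left(\frac{3 t}{2} \right)}}{6 \sqrt{t^{2} + 2}} = f(t).
F(1) = \frac{5 \sin{\left(\frac{3}{2} \right)}}{3} + 4; F(-3) = - \frac{5 \sin{\left(\frac{9}{2} \right)}}{3} + \frac{4 \sqrt{33}}{3}.
Integral = F(1) - F(-3) = - \frac{4 \sqrt{33}}{3} + \frac{5 \sin{\left(\frac{9}{2} \right)}}{3} + \frac{5 \sin{\left(\frac{3}{2} \right)}}{3} + 4.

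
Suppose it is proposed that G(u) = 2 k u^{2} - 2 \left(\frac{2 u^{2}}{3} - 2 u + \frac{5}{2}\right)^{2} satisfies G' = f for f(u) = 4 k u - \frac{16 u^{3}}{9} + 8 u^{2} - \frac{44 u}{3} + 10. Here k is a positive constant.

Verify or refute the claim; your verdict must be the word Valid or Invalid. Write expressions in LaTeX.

Invalid: d/du[G] - f = - \frac{16 u^{3}}{9} + 8 u^{2} - \frac{44 u}{3} + 10, which is not 0.

d/du[G] = 4 k u - \frac{32 u^{3}}{9} + 16 u^{2} - \frac{88 u}{3} + 20
d/du[G] - f(u) = - \frac{16 u^{3}}{9} + 8 u^{2} - \frac{44 u}{3} + 10 != 0.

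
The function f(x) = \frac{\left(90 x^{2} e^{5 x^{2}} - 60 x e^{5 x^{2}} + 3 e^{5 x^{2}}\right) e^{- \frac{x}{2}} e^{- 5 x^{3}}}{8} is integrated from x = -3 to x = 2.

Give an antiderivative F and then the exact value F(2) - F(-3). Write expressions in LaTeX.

The substitution u = - 5 x^{3} + 5 x^{2} - \frac{x}{2} works: f is exactly (dF/du)*(du/dx) for that inner function.
F(x) = - \frac{3 e^{- 5 x^{3} + 5 x^{2} - \frac{x}{2}}}{4} is an antiderivative of f.
Check: d/dx[- \frac{3 e^{- 5 x^{3} + 5 x^{2} - \frac{x}{2}}}{4}] = \frac{45 x^{2} e^{- \frac{x}{2}} e^{5 x^{2}} e^{- 5 x^{3}}}{4} - \frac{15 x e^{- \frac{x}{2}} e^{5 x^{2}} e^{- 5 x^{3}}}{2} + \frac{3 e^{- \frac{x}{2}} e^{5 x^{2}} e^{- 5 x^{3}}}{8}, which equals f(x).
F(2) = - \frac{3}{4 e^{21}}; F(-3) = - \frac{3 e^{\frac{363}{2}}}{4}.
Integral = F(2) - F(-3) = - \frac{3}{4 e^{21}} + \frac{3 e^{\frac{363}{2}}}{4}.

Antiderivative: F(x) = - \frac{3 e^{- 5 x^{3} + 5 x^{2} - \frac{x}{2}}}{4}; value = - \frac{3}{4 e^{21}} + \frac{3 e^{\frac{363}{2}}}{4}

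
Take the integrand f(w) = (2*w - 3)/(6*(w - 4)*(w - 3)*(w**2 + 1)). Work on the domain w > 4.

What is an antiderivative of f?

Factor the denominator (6*(w - 4)*(w - 3)*(w**2 + 1)) and decompose: f = (w - 47)/(1020*(w**2 + 1)) - 1/(20*(w - 3)) + 5/(102*(w - 4)); each piece integrates to a log, atan, or power term.
Check: d/dw[5*log(w - 4)/102 - log(w - 3)/20 + log(w**2 + 1)/2040 - 47*atan(w)/1020] = (2*w - 3)/(6*w**4 - 42*w**3 + 78*w**2 - 42*w + 72), which equals f(w).

An antiderivative is F(w) = 5*log(w - 4)/102 - log(w - 3)/20 + log(w**2 + 1)/2040 - 47*atan(w)/1020.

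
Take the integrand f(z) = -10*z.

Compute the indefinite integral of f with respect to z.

F(z) = -5*z**2 + C

An antiderivative F(z) passes only if d/dz[F] lands on f(z) exactly.
Check: d/dz[-5*z**2] = -10*z = f(z).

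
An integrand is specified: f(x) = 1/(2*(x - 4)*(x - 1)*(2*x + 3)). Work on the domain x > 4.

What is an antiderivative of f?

An antiderivative is F(x) = log(x - 4)/66 - log(x - 1)/30 + log(x + 3/2)/55.

The denominator factors as 2*(x - 4)*(x - 1)*(2*x + 3); partial fractions split f into directly integrable pieces: 2/(55*(2*x + 3)) - 1/(30*(x - 1)) + 1/(66*(x - 4)).
Check: d/dx[log(x - 4)/66 - log(x - 1)/30 + log(x + 3/2)/55] = 1/(4*x**3 - 14*x**2 - 14*x + 24), which equals f(x).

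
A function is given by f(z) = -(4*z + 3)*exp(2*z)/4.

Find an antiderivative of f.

Recognize the product-rule pattern: f = u'v + uv' with u = -z/2 - 1/8, v = exp(2*z), so integration by parts undoes it.
Check: d/dz[(-4*z - 1)*exp(2*z)/8] = -z*exp(2*z) - 3*exp(2*z)/4, which equals f(z).

An antiderivative is F(z) = (-4*z - 1)*exp(2*z)/8.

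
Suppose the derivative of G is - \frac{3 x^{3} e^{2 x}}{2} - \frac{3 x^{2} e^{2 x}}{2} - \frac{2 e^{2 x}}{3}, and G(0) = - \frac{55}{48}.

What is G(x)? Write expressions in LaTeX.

G(x) = - \frac{3 x^{3} e^{2 x}}{4} + \frac{3 x^{2} e^{2 x}}{8} - \frac{3 x e^{2 x}}{8} - \frac{7 e^{2 x}}{48} - 1

Recognize the product-rule pattern: G'(x) = u'v + uv' with u = - \frac{3 x^{3}}{4} + \frac{3 x^{2}}{8} - \frac{3 x}{8} - \frac{7}{48}, v = e^{2 x}, so integration by parts undoes it.
A general antiderivative is \frac{\left(- 36 x^{3} + 18 x^{2} - 18 x - 7\right) e^{2 x}}{48} + C.
The condition gives C = - \frac{55}{48} - (- \frac{7}{48}) = -1.
So G(x) = - \frac{3 x^{3} e^{2 x}}{4} + \frac{3 x^{2} e^{2 x}}{8} - \frac{3 x e^{2 x}}{8} - \frac{7 e^{2 x}}{48} - 1.
Check: d/dx[- \frac{3 x^{3} e^{2 x}}{4} + \frac{3 x^{2} e^{2 x}}{8} - \frac{3 x e^{2 x}}{8} - \frac{7 e^{2 x}}{48} - 1] = - \frac{3 x^{3} e^{2 x}}{2} - \frac{3 x^{2} e^{2 x}}{2} - \frac{2 e^{2 x}}{3} = G'(x).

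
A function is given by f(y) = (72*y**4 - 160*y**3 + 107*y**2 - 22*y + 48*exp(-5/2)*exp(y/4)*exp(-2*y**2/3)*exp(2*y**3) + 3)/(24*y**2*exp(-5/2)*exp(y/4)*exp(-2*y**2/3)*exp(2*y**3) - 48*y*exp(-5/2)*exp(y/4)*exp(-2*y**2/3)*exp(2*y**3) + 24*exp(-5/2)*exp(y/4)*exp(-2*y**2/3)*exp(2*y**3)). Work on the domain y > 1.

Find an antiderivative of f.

An antiderivative is F(y) = -exp(5/2)*exp(-y/4)*exp(2*y**2/3)*exp(-2*y**3)/2 - 2/(y - 1).

Differentiate the proposed F(y) back; it has to land on f(y) exactly.
Check: d/dy[-exp(5/2)*exp(-y/4)*exp(2*y**2/3)*exp(-2*y**3)/2 - 2/(y - 1)] = (72*y**4*exp(5/2)*exp(2*y**2/3) - 160*y**3*exp(5/2)*exp(2*y**2/3) + 107*y**2*exp(5/2)*exp(2*y**2/3) - 22*y*exp(5/2)*exp(2*y**2/3) + 48*exp(y/4)*exp(2*y**3) + 3*exp(5/2)*exp(2*y**2/3))/(24*y**2*exp(y/4)*exp(2*y**3) - 48*y*exp(y/4)*exp(2*y**3) + 24*exp(y/4)*exp(2*y**3)), which equals f(y).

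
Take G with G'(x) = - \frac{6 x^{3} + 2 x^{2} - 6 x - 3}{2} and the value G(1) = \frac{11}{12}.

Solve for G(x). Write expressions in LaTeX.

For G(x) to be correct, d/dx[G] must agree with the stated G'(x) identically.
A general antiderivative is - \frac{3 x^{4}}{4} - \frac{x^{3}}{3} + \frac{3 x^{2}}{2} + \frac{3 x}{2} - 1 + C.
The condition gives C = \frac{11}{12} - (\frac{11}{12}) = 0.
So G(x) = - \frac{3 x^{4}}{4} - \frac{x^{3}}{3} + \frac{3 x^{2}}{2} + \frac{3 x}{2} - 1.
Check: d/dx[- \frac{3 x^{4}}{4} - \frac{x^{3}}{3} + \frac{3 x^{2}}{2} + \frac{3 x}{2} - 1] = - 3 x^{3} - x^{2} + 3 x + \frac{3}{2}, which equals G'(x).

G(x) = - \frac{3 x^{4}}{4} - \frac{x^{3}}{3} + \frac{3 x^{2}}{2} + \frac{3 x}{2} - 1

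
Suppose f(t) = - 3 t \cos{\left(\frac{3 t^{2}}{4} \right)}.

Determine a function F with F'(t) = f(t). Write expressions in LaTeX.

The substitution u = \frac{3 t^{2}}{4} works: f is exactly (dF/du)*(du/dt) for that inner function.
Check: d/dt[- 2 \sin{\left(\frac{3 t^{2}}{4} \right)}] = - 3 t \cos{\left(\frac{3 t^{2}}{4} \right)} = f(t).

An antiderivative is F(t) = - 2 \sin{\left(\frac{3 t^{2}}{4} \right)}.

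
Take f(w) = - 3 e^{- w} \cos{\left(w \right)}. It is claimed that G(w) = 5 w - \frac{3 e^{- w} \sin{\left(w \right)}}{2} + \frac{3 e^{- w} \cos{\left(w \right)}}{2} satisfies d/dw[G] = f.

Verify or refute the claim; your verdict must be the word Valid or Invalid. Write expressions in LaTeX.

Invalid: d/dw[G] - f = 5, which is not 0.

d/dw[G] = \left(5 e^{w} - 3 \cos{\left(w \right)}\right) e^{- w}
d/dw[G] - f(w) = 5 != 0.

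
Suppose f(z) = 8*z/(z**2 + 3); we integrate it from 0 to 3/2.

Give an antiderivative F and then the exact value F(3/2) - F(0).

Antiderivative: F(z) = 4*log(2*z**2 + 6); value = -4*log(6) + 4*log(21/2)

f matches the chain-rule pattern g'(h)*h' with inner function h(z) = 2*z**2 + 6; substituting u = h(z) collapses the integral.
F(z) = 4*log(2*z**2 + 6) is an antiderivative of f.
Check: d/dz[4*log(2*z**2 + 6)] = 8*z/(z**2 + 3) = f(z).
F(3/2) = 4*log(21/2); F(0) = 4*log(6).
Integral = F(3/2) - F(0) = -4*log(6) + 4*log(21/2).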